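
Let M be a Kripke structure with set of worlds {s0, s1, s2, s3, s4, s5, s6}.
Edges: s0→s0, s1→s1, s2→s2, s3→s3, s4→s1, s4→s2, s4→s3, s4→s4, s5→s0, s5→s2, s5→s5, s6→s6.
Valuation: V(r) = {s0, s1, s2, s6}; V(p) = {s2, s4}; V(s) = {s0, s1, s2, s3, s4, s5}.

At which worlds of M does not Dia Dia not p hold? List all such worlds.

s2

Let φ = not Dia Dia not p. Evaluate φ at each world:
  s0 (successors {s0}): φ is false.
  s1 (successors {s1}): φ is false.
  s2 (successors {s2}): φ is true.
  s3 (successors {s3}): φ is false.
  s4 (successors {s1, s2, s3, s4}): φ is false.
  s5 (successors {s0, s2, s5}): φ is false.
  s6 (successors {s6}): φ is false.
For instance, at s5:
  At s5: Dia Dia not p is true, so not Dia Dia not p is false.
    At s5: Dia Dia not p requires Dia not p at some successor in {s0, s2, s5}.
      Dia not p holds at s0, so Dia Dia not p is true at s5.
Satisfying worlds: {s2}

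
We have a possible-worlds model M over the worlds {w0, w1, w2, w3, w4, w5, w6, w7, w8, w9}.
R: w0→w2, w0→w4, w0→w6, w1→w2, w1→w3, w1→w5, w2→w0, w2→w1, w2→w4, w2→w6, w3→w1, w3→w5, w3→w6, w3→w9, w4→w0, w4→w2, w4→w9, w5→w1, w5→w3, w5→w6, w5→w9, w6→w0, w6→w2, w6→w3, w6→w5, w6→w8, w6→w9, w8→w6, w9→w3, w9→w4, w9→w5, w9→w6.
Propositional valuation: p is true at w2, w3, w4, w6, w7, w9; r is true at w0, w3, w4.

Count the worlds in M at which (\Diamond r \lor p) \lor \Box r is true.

Let φ = (\Diamond r \lor p) \lor \Box r. Evaluate φ at each world:
  w0 (successors {w2, w4, w6}): φ is true.
  w1 (successors {w2, w3, w5}): φ is true.
  w2 (successors {w0, w1, w4, w6}): φ is true.
  w3 (successors {w1, w5, w6, w9}): φ is true.
  w4 (successors {w0, w2, w9}): φ is true.
  w5 (successors {w1, w3, w6, w9}): φ is true.
  w6 (successors {w0, w2, w3, w5, w8, w9}): φ is true.
  w7 (successors ∅): φ is true.
  w8 (successors {w6}): φ is false.
  w9 (successors {w3, w4, w5, w6}): φ is true.
For instance, at w6:
  At w6: \Diamond r \lor p is true, \Box r is false, so (\Diamond r \lor p) \lor \Box r is true.
    At w6: \Diamond r is true, p is true, so \Diamond r \lor p is true.
      At w6: \Diamond r requires r at some successor in {w0, w2, w3, w5, w8, w9}.
        r holds at w0, so \Diamond r is true at w6.
    At w6: \Box r requires r at every successor {w0, w2, w3, w5, w8, w9}.
      r fails at w2, so \Box r is false at w6.
Satisfying worlds: {w0, w1, w2, w3, w4, w5, w6, w7, w9}

9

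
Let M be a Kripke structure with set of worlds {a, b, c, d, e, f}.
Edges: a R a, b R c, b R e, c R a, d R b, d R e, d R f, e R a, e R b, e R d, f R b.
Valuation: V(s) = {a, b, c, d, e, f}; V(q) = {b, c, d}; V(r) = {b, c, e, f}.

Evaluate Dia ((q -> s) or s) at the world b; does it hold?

Yes

Recall that Dia ψ holds at a world iff ψ holds at some accessible world.
At b: Dia ((q -> s) or s) requires (q -> s) or s at some successor in {c, e}.
  (q -> s) or s holds at c, so Dia ((q -> s) or s) is true at b.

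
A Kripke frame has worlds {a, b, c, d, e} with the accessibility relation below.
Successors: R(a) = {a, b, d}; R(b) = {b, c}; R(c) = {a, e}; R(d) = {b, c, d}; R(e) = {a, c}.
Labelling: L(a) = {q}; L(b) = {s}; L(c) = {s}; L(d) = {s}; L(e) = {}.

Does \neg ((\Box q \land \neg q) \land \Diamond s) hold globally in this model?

Yes

Recall that \Box ψ holds at a world iff ψ holds at every accessible world, and \Diamond ψ holds iff ψ holds at some accessible world.
Let φ = \neg ((\Box q \land \neg q) \land \Diamond s). Evaluate φ at each world:
  a (successors {a, b, d}): φ is true.
  b (successors {b, c}): φ is true.
  c (successors {a, e}): φ is true.
  d (successors {b, c, d}): φ is true.
  e (successors {a, c}): φ is true.
For instance, at a:
  At a: (\Box q \land \neg q) \land \Diamond s is false, so \neg ((\Box q \land \neg q) \land \Diamond s) is true.
    At a: \Box q \land \neg q is false, \Diamond s is true, so (\Box q \land \neg q) \land \Diamond s is false.
      At a: \Box q is false, \neg q is false, so \Box q \land \neg q is false.
      At a: \Diamond s requires s at some successor in {a, b, d}.
        s holds at b, so \Diamond s is true at a.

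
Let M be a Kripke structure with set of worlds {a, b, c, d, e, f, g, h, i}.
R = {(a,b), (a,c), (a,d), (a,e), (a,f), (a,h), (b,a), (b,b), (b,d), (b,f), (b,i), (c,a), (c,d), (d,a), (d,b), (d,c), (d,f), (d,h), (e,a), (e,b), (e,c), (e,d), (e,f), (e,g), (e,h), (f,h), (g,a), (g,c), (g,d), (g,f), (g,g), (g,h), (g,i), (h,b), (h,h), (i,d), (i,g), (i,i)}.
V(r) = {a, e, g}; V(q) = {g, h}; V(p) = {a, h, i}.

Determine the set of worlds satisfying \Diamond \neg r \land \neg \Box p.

Recall that \Box ψ holds at a world iff ψ holds at every accessible world, and \Diamond ψ holds iff ψ holds at some accessible world.
Let φ = \Diamond \neg r \land \neg \Box p. Evaluate φ at each world:
  a (successors {b, c, d, e, f, h}): φ is true.
  b (successors {a, b, d, f, i}): φ is true.
  c (successors {a, d}): φ is true.
  d (successors {a, b, c, f, h}): φ is true.
  e (successors {a, b, c, d, f, g, h}): φ is true.
  f (successors {h}): φ is false.
  g (successors {a, c, d, f, g, h, i}): φ is true.
  h (successors {b, h}): φ is true.
  i (successors {d, g, i}): φ is true.
For instance, at b:
  At b: \Diamond \neg r is true, \neg \Box p is true, so \Diamond \neg r \land \neg \Box p is true.
    At b: \Diamond \neg r requires \neg r at some successor in {a, b, d, f, i}.
      \neg r holds at b, so \Diamond \neg r is true at b.
    At b: \Box p is false, so \neg \Box p is true.
      At b: \Box p requires p at every successor {a, b, d, f, i}.
        p fails at b, so \Box p is false at b.
Satisfying worlds: {a, b, c, d, e, g, h, i}

a, b, c, d, e, g, h, i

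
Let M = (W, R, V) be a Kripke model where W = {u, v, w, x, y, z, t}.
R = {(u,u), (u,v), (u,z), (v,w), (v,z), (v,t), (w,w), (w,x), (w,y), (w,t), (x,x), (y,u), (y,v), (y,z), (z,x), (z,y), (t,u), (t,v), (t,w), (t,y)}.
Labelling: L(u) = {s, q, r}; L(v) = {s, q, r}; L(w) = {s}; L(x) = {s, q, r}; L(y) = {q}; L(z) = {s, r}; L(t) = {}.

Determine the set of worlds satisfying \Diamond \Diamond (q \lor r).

Let φ = \Diamond \Diamond (q \lor r). Evaluate φ at each world:
  u (successors {u, v, z}): φ is true.
  v (successors {w, z, t}): φ is true.
  w (successors {w, x, y, t}): φ is true.
  x (successors {x}): φ is true.
  y (successors {u, v, z}): φ is true.
  z (successors {x, y}): φ is true.
  t (successors {u, v, w, y}): φ is true.
For instance, at v:
  At v: \Diamond \Diamond (q \lor r) requires \Diamond (q \lor r) at some successor in {w, z, t}.
    \Diamond (q \lor r) holds at w, so \Diamond \Diamond (q \lor r) is true at v.
      At w: \Diamond (q \lor r) requires q \lor r at some successor in {w, x, y, t}.
        q \lor r holds at x, so \Diamond (q \lor r) is true at w.
Satisfying worlds: {u, v, w, x, y, z, t}

u, v, w, x, y, z, t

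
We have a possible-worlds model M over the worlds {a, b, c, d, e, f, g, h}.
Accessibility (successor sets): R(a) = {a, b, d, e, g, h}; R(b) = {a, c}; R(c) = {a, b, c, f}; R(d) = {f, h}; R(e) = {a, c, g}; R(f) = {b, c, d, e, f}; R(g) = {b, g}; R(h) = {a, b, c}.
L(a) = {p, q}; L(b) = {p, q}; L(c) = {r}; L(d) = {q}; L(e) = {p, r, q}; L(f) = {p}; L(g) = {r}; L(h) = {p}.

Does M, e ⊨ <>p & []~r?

No

Recall that []ψ holds at a world iff ψ holds at every accessible world, and <>ψ holds iff ψ holds at some accessible world.
At e: <>p is true, []~r is false, so <>p & []~r is false.
  At e: <>p requires p at some successor in {a, c, g}.
    p holds at a, so <>p is true at e.
  At e: []~r requires ~r at every successor {a, c, g}.
    ~r fails at c, so []~r is false at e.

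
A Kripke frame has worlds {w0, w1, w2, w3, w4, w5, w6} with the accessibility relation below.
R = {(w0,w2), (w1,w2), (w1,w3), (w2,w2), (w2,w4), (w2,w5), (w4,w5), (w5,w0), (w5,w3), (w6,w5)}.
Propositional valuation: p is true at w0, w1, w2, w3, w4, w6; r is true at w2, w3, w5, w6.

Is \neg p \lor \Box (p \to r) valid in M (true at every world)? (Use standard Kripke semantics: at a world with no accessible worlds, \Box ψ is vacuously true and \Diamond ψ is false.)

Let φ = \neg p \lor \Box (p \to r). Evaluate φ at each world:
  w0 (successors {w2}): φ is true.
  w1 (successors {w2, w3}): φ is true.
  w2 (successors {w2, w4, w5}): φ is false.
  w3 (successors ∅): φ is true.
  w4 (successors {w5}): φ is true.
  w5 (successors {w0, w3}): φ is true.
  w6 (successors {w5}): φ is true.
Detail at w2 (counterexample):
  At w2: \neg p is false, \Box (p \to r) is false, so \neg p \lor \Box (p \to r) is false.
    At w2: \Box (p \to r) requires p \to r at every successor {w2, w4, w5}.
      p \to r fails at w4, so \Box (p \to r) is false at w2.

No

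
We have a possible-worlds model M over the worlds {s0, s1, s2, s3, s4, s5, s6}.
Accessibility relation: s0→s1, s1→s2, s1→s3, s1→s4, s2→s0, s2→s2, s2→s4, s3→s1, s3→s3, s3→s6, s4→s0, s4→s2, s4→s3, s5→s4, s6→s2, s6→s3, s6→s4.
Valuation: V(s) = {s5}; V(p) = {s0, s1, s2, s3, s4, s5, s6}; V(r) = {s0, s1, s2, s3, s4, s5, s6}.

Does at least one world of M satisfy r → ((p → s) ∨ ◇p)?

Recall that ◇ψ holds at a world iff ψ holds at some accessible world.
Let φ = r → ((p → s) ∨ ◇p). Evaluate φ at each world:
  s0 (successors {s1}): φ is true.
  s1 (successors {s2, s3, s4}): φ is true.
  s2 (successors {s0, s2, s4}): φ is true.
  s3 (successors {s1, s3, s6}): φ is true.
  s4 (successors {s0, s2, s3}): φ is true.
  s5 (successors {s4}): φ is true.
  s6 (successors {s2, s3, s4}): φ is true.
Detail at s0 (witness):
  At s0: r is true, (p → s) ∨ ◇p is true, so r → ((p → s) ∨ ◇p) is true.
    At s0: p → s is false, ◇p is true, so (p → s) ∨ ◇p is true.
      At s0: ◇p requires p at some successor in {s1}.
        p holds at s1, so ◇p is true at s0.

Yes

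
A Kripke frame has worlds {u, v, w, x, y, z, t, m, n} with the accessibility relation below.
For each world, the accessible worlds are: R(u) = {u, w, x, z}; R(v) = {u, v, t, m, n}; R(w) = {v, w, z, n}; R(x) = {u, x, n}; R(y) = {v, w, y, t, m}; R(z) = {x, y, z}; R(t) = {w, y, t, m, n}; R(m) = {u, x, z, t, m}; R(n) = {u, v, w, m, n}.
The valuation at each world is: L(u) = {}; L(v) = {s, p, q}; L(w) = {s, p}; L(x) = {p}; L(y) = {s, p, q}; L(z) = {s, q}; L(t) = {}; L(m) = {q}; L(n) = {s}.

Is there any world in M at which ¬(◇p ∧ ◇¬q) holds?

Let φ = ¬(◇p ∧ ◇¬q). Evaluate φ at each world:
  u (successors {u, w, x, z}): φ is false.
  v (successors {u, v, t, m, n}): φ is false.
  w (successors {v, w, z, n}): φ is false.
  x (successors {u, x, n}): φ is false.
  y (successors {v, w, y, t, m}): φ is false.
  z (successors {x, y, z}): φ is false.
  t (successors {w, y, t, m, n}): φ is false.
  m (successors {u, x, z, t, m}): φ is false.
  n (successors {u, v, w, m, n}): φ is false.
For instance, at x:
  At x: ◇p ∧ ◇¬q is true, so ¬(◇p ∧ ◇¬q) is false.
    At x: ◇p is true, ◇¬q is true, so ◇p ∧ ◇¬q is true.
      At x: ◇p requires p at some successor in {u, x, n}.
        p holds at x, so ◇p is true at x.
      At x: ◇¬q requires ¬q at some successor in {u, x, n}.
        ¬q holds at u, so ◇¬q is true at x.

No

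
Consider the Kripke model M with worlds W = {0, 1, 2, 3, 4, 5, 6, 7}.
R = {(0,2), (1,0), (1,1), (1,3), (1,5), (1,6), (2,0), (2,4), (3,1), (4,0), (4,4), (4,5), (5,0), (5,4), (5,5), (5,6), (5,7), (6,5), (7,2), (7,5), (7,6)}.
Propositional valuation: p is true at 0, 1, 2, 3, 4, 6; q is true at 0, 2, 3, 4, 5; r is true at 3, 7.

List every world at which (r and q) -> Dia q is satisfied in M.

Let φ = (r and q) -> Dia q. Evaluate φ at each world:
  0 (successors {2}): φ is true.
  1 (successors {0, 1, 3, 5, 6}): φ is true.
  2 (successors {0, 4}): φ is true.
  3 (successors {1}): φ is false.
  4 (successors {0, 4, 5}): φ is true.
  5 (successors {0, 4, 5, 6, 7}): φ is true.
  6 (successors {5}): φ is true.
  7 (successors {2, 5, 6}): φ is true.
For instance, at 3:
  At 3: r and q is true, Dia q is false, so (r and q) -> Dia q is false.
    At 3: Dia q requires q at some successor in {1}.
      At 1: q is false.
    So Dia q is false at 3.
Satisfying worlds: {0, 1, 2, 4, 5, 6, 7}

0, 1, 2, 4, 5, 6, 7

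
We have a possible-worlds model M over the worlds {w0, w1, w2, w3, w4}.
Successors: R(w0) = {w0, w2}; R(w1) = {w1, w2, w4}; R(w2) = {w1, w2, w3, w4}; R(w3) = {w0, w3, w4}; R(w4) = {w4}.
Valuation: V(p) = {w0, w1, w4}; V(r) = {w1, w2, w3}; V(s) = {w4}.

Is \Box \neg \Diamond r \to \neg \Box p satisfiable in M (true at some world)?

Yes

Let φ = \Box \neg \Diamond r \to \neg \Box p. Evaluate φ at each world:
  w0 (successors {w0, w2}): φ is true.
  w1 (successors {w1, w2, w4}): φ is true.
  w2 (successors {w1, w2, w3, w4}): φ is true.
  w3 (successors {w0, w3, w4}): φ is true.
  w4 (successors {w4}): φ is false.
Detail at w0 (witness):
  At w0: \Box \neg \Diamond r is false, \neg \Box p is true, so \Box \neg \Diamond r \to \neg \Box p is true.
    At w0: \Box \neg \Diamond r requires \neg \Diamond r at every successor {w0, w2}.
      \neg \Diamond r fails at w0, so \Box \neg \Diamond r is false at w0.
    At w0: \Box p is false, so \neg \Box p is true.
      At w0: \Box p requires p at every successor {w0, w2}.
        p fails at w2, so \Box p is false at w0.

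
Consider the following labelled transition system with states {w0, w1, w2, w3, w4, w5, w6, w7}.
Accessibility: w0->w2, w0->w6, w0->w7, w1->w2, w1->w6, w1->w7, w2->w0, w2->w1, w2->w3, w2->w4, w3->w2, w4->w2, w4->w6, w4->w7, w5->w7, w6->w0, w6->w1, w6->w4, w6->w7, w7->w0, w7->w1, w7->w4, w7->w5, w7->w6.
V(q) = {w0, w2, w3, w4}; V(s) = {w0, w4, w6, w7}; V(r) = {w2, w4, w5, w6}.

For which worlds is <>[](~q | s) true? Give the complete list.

Let φ = <>[](~q | s). Evaluate φ at each world:
  w0 (successors {w2, w6, w7}): φ is true.
  w1 (successors {w2, w6, w7}): φ is true.
  w2 (successors {w0, w1, w3, w4}): φ is false.
  w3 (successors {w2}): φ is false.
  w4 (successors {w2, w6, w7}): φ is true.
  w5 (successors {w7}): φ is true.
  w6 (successors {w0, w1, w4, w7}): φ is true.
  w7 (successors {w0, w1, w4, w5, w6}): φ is true.
For instance, at w6:
  At w6: <>[](~q | s) requires [](~q | s) at some successor in {w0, w1, w4, w7}.
    [](~q | s) holds at w7, so <>[](~q | s) is true at w6.
      At w7: [](~q | s) requires ~q | s at every successor {w0, w1, w4, w5, w6}.
        At w0: ~q | s is true.
        At w1: ~q | s is true.
        At w4: ~q | s is true.
        At w5: ~q | s is true.
        At w6: ~q | s is true.
      So [](~q | s) is true at w7.
Satisfying worlds: {w0, w1, w4, w5, w6, w7}

w0, w1, w4, w5, w6, w7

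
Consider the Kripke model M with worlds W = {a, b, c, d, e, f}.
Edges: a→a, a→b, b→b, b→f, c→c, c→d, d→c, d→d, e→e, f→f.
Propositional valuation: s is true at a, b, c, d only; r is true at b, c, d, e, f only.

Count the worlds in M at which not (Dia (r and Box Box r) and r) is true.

Recall that Box ψ holds at a world iff ψ holds at every accessible world, and Dia ψ holds iff ψ holds at some accessible world.
Let φ = not (Dia (r and Box Box r) and r). Evaluate φ at each world:
  a (successors {a, b}): φ is true.
  b (successors {b, f}): φ is false.
  c (successors {c, d}): φ is false.
  d (successors {c, d}): φ is false.
  e (successors {e}): φ is false.
  f (successors {f}): φ is false.
For instance, at d:
  At d: Dia (r and Box Box r) and r is true, so not (Dia (r and Box Box r) and r) is false.
    At d: Dia (r and Box Box r) is true, r is true, so Dia (r and Box Box r) and r is true.
      At d: Dia (r and Box Box r) requires r and Box Box r at some successor in {c, d}.
        r and Box Box r holds at c, so Dia (r and Box Box r) is true at d.
Satisfying worlds: {a}

1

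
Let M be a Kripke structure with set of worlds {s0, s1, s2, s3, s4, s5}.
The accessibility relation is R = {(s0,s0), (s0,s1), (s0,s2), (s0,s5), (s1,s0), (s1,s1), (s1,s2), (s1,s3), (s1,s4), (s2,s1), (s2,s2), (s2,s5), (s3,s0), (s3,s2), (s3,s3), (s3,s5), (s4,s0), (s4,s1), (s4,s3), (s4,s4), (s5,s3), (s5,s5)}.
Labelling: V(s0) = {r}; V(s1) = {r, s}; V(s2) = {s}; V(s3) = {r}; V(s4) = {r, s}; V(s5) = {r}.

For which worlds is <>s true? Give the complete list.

s0, s1, s2, s3, s4

Let φ = <>s. Evaluate φ at each world:
  s0 (successors {s0, s1, s2, s5}): φ is true.
  s1 (successors {s0, s1, s2, s3, s4}): φ is true.
  s2 (successors {s1, s2, s5}): φ is true.
  s3 (successors {s0, s2, s3, s5}): φ is true.
  s4 (successors {s0, s1, s3, s4}): φ is true.
  s5 (successors {s3, s5}): φ is false.
For instance, at s0:
  At s0: <>s requires s at some successor in {s0, s1, s2, s5}.
    s holds at s1, so <>s is true at s0.
Satisfying worlds: {s0, s1, s2, s3, s4}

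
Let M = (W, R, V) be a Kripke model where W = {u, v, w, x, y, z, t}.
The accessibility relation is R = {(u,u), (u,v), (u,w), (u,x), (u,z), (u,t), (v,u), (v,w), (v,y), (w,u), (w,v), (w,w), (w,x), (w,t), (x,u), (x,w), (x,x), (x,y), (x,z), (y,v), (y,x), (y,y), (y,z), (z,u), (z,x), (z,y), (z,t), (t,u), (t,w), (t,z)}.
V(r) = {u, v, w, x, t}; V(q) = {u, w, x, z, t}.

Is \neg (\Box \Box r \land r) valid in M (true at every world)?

Yes

Recall that \Box ψ holds at a world iff ψ holds at every accessible world, and \Diamond ψ holds iff ψ holds at some accessible world.
Let φ = \neg (\Box \Box r \land r). Evaluate φ at each world:
  u (successors {u, v, w, x, z, t}): φ is true.
  v (successors {u, w, y}): φ is true.
  w (successors {u, v, w, x, t}): φ is true.
  x (successors {u, w, x, y, z}): φ is true.
  y (successors {v, x, y, z}): φ is true.
  z (successors {u, x, y, t}): φ is true.
  t (successors {u, w, z}): φ is true.
For instance, at u:
  At u: \Box \Box r \land r is false, so \neg (\Box \Box r \land r) is true.
    At u: \Box \Box r is false, r is true, so \Box \Box r \land r is false.
      At u: \Box \Box r requires \Box r at every successor {u, v, w, x, z, t}.
        \Box r fails at u, so \Box \Box r is false at u.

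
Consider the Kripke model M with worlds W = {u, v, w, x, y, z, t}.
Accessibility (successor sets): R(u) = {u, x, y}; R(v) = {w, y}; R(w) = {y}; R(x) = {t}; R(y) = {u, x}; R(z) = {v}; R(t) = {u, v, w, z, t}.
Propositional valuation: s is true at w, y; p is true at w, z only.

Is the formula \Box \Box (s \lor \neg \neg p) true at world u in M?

No

At u: \Box \Box (s \lor \neg \neg p) requires \Box (s \lor \neg \neg p) at every successor {u, x, y}.
  \Box (s \lor \neg \neg p) fails at u, so \Box \Box (s \lor \neg \neg p) is false at u.
    At u: \Box (s \lor \neg \neg p) requires s \lor \neg \neg p at every successor {u, x, y}.
      s \lor \neg \neg p fails at u, so \Box (s \lor \neg \neg p) is false at u.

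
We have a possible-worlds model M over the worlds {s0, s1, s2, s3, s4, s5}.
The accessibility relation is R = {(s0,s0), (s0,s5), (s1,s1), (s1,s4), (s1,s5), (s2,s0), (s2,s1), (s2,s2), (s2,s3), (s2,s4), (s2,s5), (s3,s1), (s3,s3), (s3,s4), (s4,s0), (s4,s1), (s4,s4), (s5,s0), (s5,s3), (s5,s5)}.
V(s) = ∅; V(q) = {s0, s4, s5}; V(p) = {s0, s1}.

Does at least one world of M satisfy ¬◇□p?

Yes

Recall that □ψ holds at a world iff ψ holds at every accessible world, and ◇ψ holds iff ψ holds at some accessible world.
Let φ = ¬◇□p. Evaluate φ at each world:
  s0 (successors {s0, s5}): φ is true.
  s1 (successors {s1, s4, s5}): φ is true.
  s2 (successors {s0, s1, s2, s3, s4, s5}): φ is true.
  s3 (successors {s1, s3, s4}): φ is true.
  s4 (successors {s0, s1, s4}): φ is true.
  s5 (successors {s0, s3, s5}): φ is true.
Detail at s0 (witness):
  At s0: ◇□p is false, so ¬◇□p is true.
    At s0: ◇□p requires □p at some successor in {s0, s5}.
      At s0: □p is false.
      At s5: □p is false.
    So ◇□p is false at s0.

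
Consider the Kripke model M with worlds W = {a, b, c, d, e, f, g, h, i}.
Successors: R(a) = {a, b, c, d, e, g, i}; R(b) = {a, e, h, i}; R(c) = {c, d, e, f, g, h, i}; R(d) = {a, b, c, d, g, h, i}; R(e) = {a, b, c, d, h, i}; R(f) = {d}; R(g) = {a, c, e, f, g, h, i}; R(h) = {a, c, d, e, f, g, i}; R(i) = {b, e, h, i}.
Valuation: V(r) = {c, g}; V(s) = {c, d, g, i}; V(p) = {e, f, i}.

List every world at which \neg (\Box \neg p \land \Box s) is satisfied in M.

Recall that \Box ψ holds at a world iff ψ holds at every accessible world, and \Diamond ψ holds iff ψ holds at some accessible world.
Let φ = \neg (\Box \neg p \land \Box s). Evaluate φ at each world:
  a (successors {a, b, c, d, e, g, i}): φ is true.
  b (successors {a, e, h, i}): φ is true.
  c (successors {c, d, e, f, g, h, i}): φ is true.
  d (successors {a, b, c, d, g, h, i}): φ is true.
  e (successors {a, b, c, d, h, i}): φ is true.
  f (successors {d}): φ is false.
  g (successors {a, c, e, f, g, h, i}): φ is true.
  h (successors {a, c, d, e, f, g, i}): φ is true.
  i (successors {b, e, h, i}): φ is true.
For instance, at d:
  At d: \Box \neg p \land \Box s is false, so \neg (\Box \neg p \land \Box s) is true.
    At d: \Box \neg p is false, \Box s is false, so \Box \neg p \land \Box s is false.
      At d: \Box \neg p requires \neg p at every successor {a, b, c, d, g, h, i}.
        \neg p fails at i, so \Box \neg p is false at d.
      At d: \Box s requires s at every successor {a, b, c, d, g, h, i}.
        s fails at a, so \Box s is false at d.
Satisfying worlds: {a, b, c, d, e, g, h, i}

a, b, c, d, e, g, h, i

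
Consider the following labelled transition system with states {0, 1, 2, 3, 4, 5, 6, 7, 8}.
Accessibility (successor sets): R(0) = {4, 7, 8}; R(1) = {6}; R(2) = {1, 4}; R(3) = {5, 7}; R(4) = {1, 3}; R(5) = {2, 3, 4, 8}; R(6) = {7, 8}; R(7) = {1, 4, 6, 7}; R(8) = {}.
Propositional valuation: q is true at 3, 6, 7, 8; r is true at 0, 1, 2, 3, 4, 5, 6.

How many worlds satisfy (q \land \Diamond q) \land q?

Let φ = (q \land \Diamond q) \land q. Evaluate φ at each world:
  0 (successors {4, 7, 8}): φ is false.
  1 (successors {6}): φ is false.
  2 (successors {1, 4}): φ is false.
  3 (successors {5, 7}): φ is true.
  4 (successors {1, 3}): φ is false.
  5 (successors {2, 3, 4, 8}): φ is false.
  6 (successors {7, 8}): φ is true.
  7 (successors {1, 4, 6, 7}): φ is true.
  8 (successors ∅): φ is false.
For instance, at 7:
  At 7: q \land \Diamond q is true, q is true, so (q \land \Diamond q) \land q is true.
    At 7: q is true, \Diamond q is true, so q \land \Diamond q is true.
      At 7: \Diamond q requires q at some successor in {1, 4, 6, 7}.
        q holds at 6, so \Diamond q is true at 7.
Satisfying worlds: {3, 6, 7}

3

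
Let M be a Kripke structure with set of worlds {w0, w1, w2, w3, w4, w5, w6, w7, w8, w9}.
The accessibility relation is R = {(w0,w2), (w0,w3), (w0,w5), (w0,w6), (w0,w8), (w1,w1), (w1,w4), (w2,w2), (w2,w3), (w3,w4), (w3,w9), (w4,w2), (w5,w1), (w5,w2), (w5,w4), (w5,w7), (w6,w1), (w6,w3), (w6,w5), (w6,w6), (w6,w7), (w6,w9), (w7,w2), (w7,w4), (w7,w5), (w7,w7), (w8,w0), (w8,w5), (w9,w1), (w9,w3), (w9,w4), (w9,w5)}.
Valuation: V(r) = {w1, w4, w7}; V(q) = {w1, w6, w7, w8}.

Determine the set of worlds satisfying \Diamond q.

w0, w1, w5, w6, w7, w9

Let φ = \Diamond q. Evaluate φ at each world:
  w0 (successors {w2, w3, w5, w6, w8}): φ is true.
  w1 (successors {w1, w4}): φ is true.
  w2 (successors {w2, w3}): φ is false.
  w3 (successors {w4, w9}): φ is false.
  w4 (successors {w2}): φ is false.
  w5 (successors {w1, w2, w4, w7}): φ is true.
  w6 (successors {w1, w3, w5, w6, w7, w9}): φ is true.
  w7 (successors {w2, w4, w5, w7}): φ is true.
  w8 (successors {w0, w5}): φ is false.
  w9 (successors {w1, w3, w4, w5}): φ is true.
For instance, at w3:
  At w3: \Diamond q requires q at some successor in {w4, w9}.
    At w4: q is false.
    At w9: q is false.
  So \Diamond q is false at w3.
Satisfying worlds: {w0, w1, w5, w6, w7, w9}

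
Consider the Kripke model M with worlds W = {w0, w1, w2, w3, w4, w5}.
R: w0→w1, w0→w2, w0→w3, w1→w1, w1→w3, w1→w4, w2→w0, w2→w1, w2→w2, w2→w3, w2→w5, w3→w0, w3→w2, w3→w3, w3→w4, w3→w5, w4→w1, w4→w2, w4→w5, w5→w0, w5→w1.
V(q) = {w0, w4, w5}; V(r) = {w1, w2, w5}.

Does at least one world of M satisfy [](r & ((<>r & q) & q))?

Let φ = [](r & ((<>r & q) & q)). Evaluate φ at each world:
  w0 (successors {w1, w2, w3}): φ is false.
  w1 (successors {w1, w3, w4}): φ is false.
  w2 (successors {w0, w1, w2, w3, w5}): φ is false.
  w3 (successors {w0, w2, w3, w4, w5}): φ is false.
  w4 (successors {w1, w2, w5}): φ is false.
  w5 (successors {w0, w1}): φ is false.
For instance, at w4:
  At w4: [](r & ((<>r & q) & q)) requires r & ((<>r & q) & q) at every successor {w1, w2, w5}.
    r & ((<>r & q) & q) fails at w1, so [](r & ((<>r & q) & q)) is false at w4.
      At w1: r is true, (<>r & q) & q is false, so r & ((<>r & q) & q) is false.

No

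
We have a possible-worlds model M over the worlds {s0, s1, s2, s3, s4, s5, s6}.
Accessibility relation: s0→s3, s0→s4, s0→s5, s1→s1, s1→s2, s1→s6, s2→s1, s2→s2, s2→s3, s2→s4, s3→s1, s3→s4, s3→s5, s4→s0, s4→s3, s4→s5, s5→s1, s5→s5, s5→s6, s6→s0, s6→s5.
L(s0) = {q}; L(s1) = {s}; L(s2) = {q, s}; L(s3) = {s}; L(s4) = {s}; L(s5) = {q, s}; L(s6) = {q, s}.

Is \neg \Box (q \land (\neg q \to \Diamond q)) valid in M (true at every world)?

No

Let φ = \neg \Box (q \land (\neg q \to \Diamond q)). Evaluate φ at each world:
  s0 (successors {s3, s4, s5}): φ is true.
  s1 (successors {s1, s2, s6}): φ is true.
  s2 (successors {s1, s2, s3, s4}): φ is true.
  s3 (successors {s1, s4, s5}): φ is true.
  s4 (successors {s0, s3, s5}): φ is true.
  s5 (successors {s1, s5, s6}): φ is true.
  s6 (successors {s0, s5}): φ is false.
Detail at s6 (counterexample):
  At s6: \Box (q \land (\neg q \to \Diamond q)) is true, so \neg \Box (q \land (\neg q \to \Diamond q)) is false.
    At s6: \Box (q \land (\neg q \to \Diamond q)) requires q \land (\neg q \to \Diamond q) at every successor {s0, s5}.
      At s0: q \land (\neg q \to \Diamond q) is true.
      At s5: q \land (\neg q \to \Diamond q) is true.
    So \Box (q \land (\neg q \to \Diamond q)) is true at s6.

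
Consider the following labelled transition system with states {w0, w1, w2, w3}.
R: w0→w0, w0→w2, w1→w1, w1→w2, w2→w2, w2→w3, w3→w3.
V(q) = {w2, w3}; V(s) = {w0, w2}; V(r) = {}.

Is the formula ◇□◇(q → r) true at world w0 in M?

Recall that □ψ holds at a world iff ψ holds at every accessible world, and ◇ψ holds iff ψ holds at some accessible world.
At w0: ◇□◇(q → r) requires □◇(q → r) at some successor in {w0, w2}.
  At w0: □◇(q → r) is false.
  At w2: □◇(q → r) is false.
So ◇□◇(q → r) is false at w0.

No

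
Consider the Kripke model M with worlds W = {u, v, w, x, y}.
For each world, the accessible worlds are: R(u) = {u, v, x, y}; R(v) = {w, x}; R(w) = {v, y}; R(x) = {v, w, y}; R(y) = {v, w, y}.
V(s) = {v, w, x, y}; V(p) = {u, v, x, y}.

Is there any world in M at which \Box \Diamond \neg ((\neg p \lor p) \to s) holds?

Recall that \Box ψ holds at a world iff ψ holds at every accessible world, and \Diamond ψ holds iff ψ holds at some accessible world.
Let φ = \Box \Diamond \neg ((\neg p \lor p) \to s). Evaluate φ at each world:
  u (successors {u, v, x, y}): φ is false.
  v (successors {w, x}): φ is false.
  w (successors {v, y}): φ is false.
  x (successors {v, w, y}): φ is false.
  y (successors {v, w, y}): φ is false.
For instance, at v:
  At v: \Box \Diamond \neg ((\neg p \lor p) \to s) requires \Diamond \neg ((\neg p \lor p) \to s) at every successor {w, x}.
    \Diamond \neg ((\neg p \lor p) \to s) fails at w, so \Box \Diamond \neg ((\neg p \lor p) \to s) is false at v.
      At w: \Diamond \neg ((\neg p \lor p) \to s) requires \neg ((\neg p \lor p) \to s) at some successor in {v, y}.
        At v: \neg ((\neg p \lor p) \to s) is false.
        At y: \neg ((\neg p \lor p) \to s) is false.
      So \Diamond \neg ((\neg p \lor p) \to s) is false at w.

No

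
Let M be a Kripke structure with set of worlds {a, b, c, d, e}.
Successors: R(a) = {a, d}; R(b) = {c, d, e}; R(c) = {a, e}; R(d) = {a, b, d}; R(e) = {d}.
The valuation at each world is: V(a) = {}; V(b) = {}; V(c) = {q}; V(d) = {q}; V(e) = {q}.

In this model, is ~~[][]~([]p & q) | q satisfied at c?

Yes

At c: ~~[][]~([]p & q) is true, q is true, so ~~[][]~([]p & q) | q is true.
  At c: ~[][]~([]p & q) is false, so ~~[][]~([]p & q) is true.
    At c: [][]~([]p & q) is true, so ~[][]~([]p & q) is false.
      At c: [][]~([]p & q) requires []~([]p & q) at every successor {a, e}.
        At a: []~([]p & q) is true.
        At e: []~([]p & q) is true.
      So [][]~([]p & q) is true at c.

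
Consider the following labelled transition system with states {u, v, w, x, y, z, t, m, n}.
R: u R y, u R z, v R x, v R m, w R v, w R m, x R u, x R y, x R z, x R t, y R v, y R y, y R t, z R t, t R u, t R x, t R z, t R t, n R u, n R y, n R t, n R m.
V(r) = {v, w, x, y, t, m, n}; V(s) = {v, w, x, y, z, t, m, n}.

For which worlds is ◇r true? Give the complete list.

Let φ = ◇r. Evaluate φ at each world:
  u (successors {y, z}): φ is true.
  v (successors {x, m}): φ is true.
  w (successors {v, m}): φ is true.
  x (successors {u, y, z, t}): φ is true.
  y (successors {v, y, t}): φ is true.
  z (successors {t}): φ is true.
  t (successors {u, x, z, t}): φ is true.
  m (successors ∅): φ is false.
  n (successors {u, y, t, m}): φ is true.
For instance, at v:
  At v: ◇r requires r at some successor in {x, m}.
    r holds at x, so ◇r is true at v.
Satisfying worlds: {u, v, w, x, y, z, t, n}

u, v, w, x, y, z, t, n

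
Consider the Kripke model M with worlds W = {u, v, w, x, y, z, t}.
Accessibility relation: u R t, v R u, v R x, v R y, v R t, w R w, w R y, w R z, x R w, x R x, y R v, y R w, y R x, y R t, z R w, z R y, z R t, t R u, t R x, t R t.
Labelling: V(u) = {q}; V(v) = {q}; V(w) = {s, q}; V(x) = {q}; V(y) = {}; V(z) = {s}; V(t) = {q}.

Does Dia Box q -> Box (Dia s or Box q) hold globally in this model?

No

Let φ = Dia Box q -> Box (Dia s or Box q). Evaluate φ at each world:
  u (successors {t}): φ is true.
  v (successors {u, x, y, t}): φ is true.
  w (successors {w, y, z}): φ is true.
  x (successors {w, x}): φ is true.
  y (successors {v, w, x, t}): φ is false.
  z (successors {w, y, t}): φ is true.
  t (successors {u, x, t}): φ is true.
Detail at y (counterexample):
  At y: Dia Box q is true, Box (Dia s or Box q) is false, so Dia Box q -> Box (Dia s or Box q) is false.
    At y: Dia Box q requires Box q at some successor in {v, w, x, t}.
      Box q holds at x, so Dia Box q is true at y.
    At y: Box (Dia s or Box q) requires Dia s or Box q at every successor {v, w, x, t}.
      Dia s or Box q fails at v, so Box (Dia s or Box q) is false at y.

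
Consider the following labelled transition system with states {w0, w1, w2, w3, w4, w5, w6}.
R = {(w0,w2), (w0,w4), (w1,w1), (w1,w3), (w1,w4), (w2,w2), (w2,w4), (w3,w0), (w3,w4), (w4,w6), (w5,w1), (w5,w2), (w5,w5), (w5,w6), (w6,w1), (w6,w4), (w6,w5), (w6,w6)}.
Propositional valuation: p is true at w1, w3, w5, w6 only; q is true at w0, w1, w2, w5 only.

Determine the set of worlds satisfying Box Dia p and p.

w6

Let φ = Box Dia p and p. Evaluate φ at each world:
  w0 (successors {w2, w4}): φ is false.
  w1 (successors {w1, w3, w4}): φ is false.
  w2 (successors {w2, w4}): φ is false.
  w3 (successors {w0, w4}): φ is false.
  w4 (successors {w6}): φ is false.
  w5 (successors {w1, w2, w5, w6}): φ is false.
  w6 (successors {w1, w4, w5, w6}): φ is true.
For instance, at w2:
  At w2: Box Dia p is false, p is false, so Box Dia p and p is false.
    At w2: Box Dia p requires Dia p at every successor {w2, w4}.
      Dia p fails at w2, so Box Dia p is false at w2.
Satisfying worlds: {w6}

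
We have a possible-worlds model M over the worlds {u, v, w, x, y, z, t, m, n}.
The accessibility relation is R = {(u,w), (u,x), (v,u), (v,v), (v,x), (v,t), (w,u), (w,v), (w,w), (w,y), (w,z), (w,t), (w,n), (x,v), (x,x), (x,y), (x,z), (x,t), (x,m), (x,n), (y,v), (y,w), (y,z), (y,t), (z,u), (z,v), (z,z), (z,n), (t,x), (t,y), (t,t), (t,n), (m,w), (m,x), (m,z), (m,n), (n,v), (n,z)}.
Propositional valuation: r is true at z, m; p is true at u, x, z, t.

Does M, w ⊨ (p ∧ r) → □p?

Yes

At w: p ∧ r is false, □p is false, so (p ∧ r) → □p is true.
  At w: □p requires p at every successor {u, v, w, y, z, t, n}.
    p fails at v, so □p is false at w.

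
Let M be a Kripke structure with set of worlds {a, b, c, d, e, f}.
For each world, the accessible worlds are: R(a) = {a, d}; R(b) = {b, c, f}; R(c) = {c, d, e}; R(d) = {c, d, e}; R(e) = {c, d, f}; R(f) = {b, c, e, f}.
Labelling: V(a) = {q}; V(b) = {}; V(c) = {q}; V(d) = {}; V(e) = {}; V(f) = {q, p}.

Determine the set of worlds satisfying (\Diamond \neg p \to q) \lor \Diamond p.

a, b, c, e, f

Let φ = (\Diamond \neg p \to q) \lor \Diamond p. Evaluate φ at each world:
  a (successors {a, d}): φ is true.
  b (successors {b, c, f}): φ is true.
  c (successors {c, d, e}): φ is true.
  d (successors {c, d, e}): φ is false.
  e (successors {c, d, f}): φ is true.
  f (successors {b, c, e, f}): φ is true.
For instance, at b:
  At b: \Diamond \neg p \to q is false, \Diamond p is true, so (\Diamond \neg p \to q) \lor \Diamond p is true.
    At b: \Diamond \neg p is true, q is false, so \Diamond \neg p \to q is false.
      At b: \Diamond \neg p requires \neg p at some successor in {b, c, f}.
        \neg p holds at b, so \Diamond \neg p is true at b.
    At b: \Diamond p requires p at some successor in {b, c, f}.
      p holds at f, so \Diamond p is true at b.
Satisfying worlds: {a, b, c, e, f}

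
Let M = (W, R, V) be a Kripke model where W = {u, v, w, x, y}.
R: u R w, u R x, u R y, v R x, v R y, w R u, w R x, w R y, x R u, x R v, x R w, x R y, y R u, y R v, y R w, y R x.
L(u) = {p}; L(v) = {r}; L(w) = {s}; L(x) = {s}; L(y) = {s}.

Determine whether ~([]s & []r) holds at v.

Yes

At v: []s & []r is false, so ~([]s & []r) is true.
  At v: []s is true, []r is false, so []s & []r is false.
    At v: []s requires s at every successor {x, y}.
      At x: s is true.
      At y: s is true.
    So []s is true at v.
    At v: []r requires r at every successor {x, y}.
      r fails at x, so []r is false at v.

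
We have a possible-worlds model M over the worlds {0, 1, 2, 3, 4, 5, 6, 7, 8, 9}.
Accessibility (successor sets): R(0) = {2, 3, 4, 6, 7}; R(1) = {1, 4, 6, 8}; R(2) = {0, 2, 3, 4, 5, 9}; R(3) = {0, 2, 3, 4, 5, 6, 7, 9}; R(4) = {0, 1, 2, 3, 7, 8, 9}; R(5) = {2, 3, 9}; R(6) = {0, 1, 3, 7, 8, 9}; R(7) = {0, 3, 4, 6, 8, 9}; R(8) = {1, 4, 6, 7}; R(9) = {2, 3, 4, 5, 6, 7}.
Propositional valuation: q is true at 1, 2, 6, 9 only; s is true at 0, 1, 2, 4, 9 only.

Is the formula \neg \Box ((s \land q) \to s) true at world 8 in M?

No

At 8: \Box ((s \land q) \to s) is true, so \neg \Box ((s \land q) \to s) is false.
  At 8: \Box ((s \land q) \to s) requires (s \land q) \to s at every successor {1, 4, 6, 7}.
    At 1: (s \land q) \to s is true.
    At 4: (s \land q) \to s is true.
    At 6: (s \land q) \to s is true.
    At 7: (s \land q) \to s is true.
  So \Box ((s \land q) \to s) is true at 8.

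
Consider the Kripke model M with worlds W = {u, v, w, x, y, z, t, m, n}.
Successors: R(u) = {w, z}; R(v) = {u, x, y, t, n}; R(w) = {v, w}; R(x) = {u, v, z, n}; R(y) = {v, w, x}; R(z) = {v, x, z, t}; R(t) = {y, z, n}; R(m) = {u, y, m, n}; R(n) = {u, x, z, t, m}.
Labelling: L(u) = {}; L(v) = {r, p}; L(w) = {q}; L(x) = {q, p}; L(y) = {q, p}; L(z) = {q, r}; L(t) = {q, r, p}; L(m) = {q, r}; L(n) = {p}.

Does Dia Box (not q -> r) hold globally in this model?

Recall that Box ψ holds at a world iff ψ holds at every accessible world, and Dia ψ holds iff ψ holds at some accessible world.
Let φ = Dia Box (not q -> r). Evaluate φ at each world:
  u (successors {w, z}): φ is true.
  v (successors {u, x, y, t, n}): φ is true.
  w (successors {v, w}): φ is true.
  x (successors {u, v, z, n}): φ is true.
  y (successors {v, w, x}): φ is true.
  z (successors {v, x, z, t}): φ is true.
  t (successors {y, z, n}): φ is true.
  m (successors {u, y, m, n}): φ is true.
  n (successors {u, x, z, t, m}): φ is true.
For instance, at n:
  At n: Dia Box (not q -> r) requires Box (not q -> r) at some successor in {u, x, z, t, m}.
    Box (not q -> r) holds at u, so Dia Box (not q -> r) is true at n.
      At u: Box (not q -> r) requires not q -> r at every successor {w, z}.
        At w: not q -> r is true.
        At z: not q -> r is true.
      So Box (not q -> r) is true at u.

Yes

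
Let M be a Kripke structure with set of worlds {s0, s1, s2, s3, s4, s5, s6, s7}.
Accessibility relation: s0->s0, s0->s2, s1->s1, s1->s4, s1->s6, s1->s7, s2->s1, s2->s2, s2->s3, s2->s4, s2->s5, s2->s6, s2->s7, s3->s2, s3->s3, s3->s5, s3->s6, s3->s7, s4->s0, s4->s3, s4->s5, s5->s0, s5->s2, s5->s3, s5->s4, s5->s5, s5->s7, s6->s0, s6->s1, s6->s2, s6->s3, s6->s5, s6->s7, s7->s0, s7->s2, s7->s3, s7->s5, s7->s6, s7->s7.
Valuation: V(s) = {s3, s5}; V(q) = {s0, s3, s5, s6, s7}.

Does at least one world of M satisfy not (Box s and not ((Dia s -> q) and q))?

Let φ = not (Box s and not ((Dia s -> q) and q)). Evaluate φ at each world:
  s0 (successors {s0, s2}): φ is true.
  s1 (successors {s1, s4, s6, s7}): φ is true.
  s2 (successors {s1, s2, s3, s4, s5, s6, s7}): φ is true.
  s3 (successors {s2, s3, s5, s6, s7}): φ is true.
  s4 (successors {s0, s3, s5}): φ is true.
  s5 (successors {s0, s2, s3, s4, s5, s7}): φ is true.
  s6 (successors {s0, s1, s2, s3, s5, s7}): φ is true.
  s7 (successors {s0, s2, s3, s5, s6, s7}): φ is true.
Detail at s0 (witness):
  At s0: Box s and not ((Dia s -> q) and q) is false, so not (Box s and not ((Dia s -> q) and q)) is true.
    At s0: Box s is false, not ((Dia s -> q) and q) is false, so Box s and not ((Dia s -> q) and q) is false.
      At s0: Box s requires s at every successor {s0, s2}.
        s fails at s0, so Box s is false at s0.
      At s0: (Dia s -> q) and q is true, so not ((Dia s -> q) and q) is false.

Yes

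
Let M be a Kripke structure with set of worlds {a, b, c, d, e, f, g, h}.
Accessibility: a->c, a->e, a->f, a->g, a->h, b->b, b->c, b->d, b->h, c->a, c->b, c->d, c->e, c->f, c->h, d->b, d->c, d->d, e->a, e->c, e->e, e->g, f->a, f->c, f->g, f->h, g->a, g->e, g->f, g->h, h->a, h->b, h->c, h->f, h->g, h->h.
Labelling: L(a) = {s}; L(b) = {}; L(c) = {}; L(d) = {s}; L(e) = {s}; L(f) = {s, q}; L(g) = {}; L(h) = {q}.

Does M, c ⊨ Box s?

At c: Box s requires s at every successor {a, b, d, e, f, h}.
  s fails at b, so Box s is false at c.

No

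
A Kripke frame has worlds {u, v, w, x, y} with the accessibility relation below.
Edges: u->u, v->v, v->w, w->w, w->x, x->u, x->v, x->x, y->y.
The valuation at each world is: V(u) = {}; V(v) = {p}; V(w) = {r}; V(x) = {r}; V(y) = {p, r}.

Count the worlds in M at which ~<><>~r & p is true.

Recall that <>ψ holds at a world iff ψ holds at some accessible world.
Let φ = ~<><>~r & p. Evaluate φ at each world:
  u (successors {u}): φ is false.
  v (successors {v, w}): φ is false.
  w (successors {w, x}): φ is false.
  x (successors {u, v, x}): φ is false.
  y (successors {y}): φ is true.
For instance, at y:
  At y: ~<><>~r is true, p is true, so ~<><>~r & p is true.
    At y: <><>~r is false, so ~<><>~r is true.
      At y: <><>~r requires <>~r at some successor in {y}.
        At y: <>~r is false.
      So <><>~r is false at y.
Satisfying worlds: {y}

1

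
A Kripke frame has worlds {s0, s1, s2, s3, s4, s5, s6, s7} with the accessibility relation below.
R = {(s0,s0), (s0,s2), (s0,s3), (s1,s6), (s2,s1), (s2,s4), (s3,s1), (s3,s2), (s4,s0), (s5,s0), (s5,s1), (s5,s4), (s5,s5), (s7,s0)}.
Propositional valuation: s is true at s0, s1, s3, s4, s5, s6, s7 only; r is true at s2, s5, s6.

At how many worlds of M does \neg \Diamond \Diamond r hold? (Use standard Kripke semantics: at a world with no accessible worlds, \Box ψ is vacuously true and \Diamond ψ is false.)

2

Let φ = \neg \Diamond \Diamond r. Evaluate φ at each world:
  s0 (successors {s0, s2, s3}): φ is false.
  s1 (successors {s6}): φ is true.
  s2 (successors {s1, s4}): φ is false.
  s3 (successors {s1, s2}): φ is false.
  s4 (successors {s0}): φ is false.
  s5 (successors {s0, s1, s4, s5}): φ is false.
  s6 (successors ∅): φ is true.
  s7 (successors {s0}): φ is false.
For instance, at s4:
  At s4: \Diamond \Diamond r is true, so \neg \Diamond \Diamond r is false.
    At s4: \Diamond \Diamond r requires \Diamond r at some successor in {s0}.
      \Diamond r holds at s0, so \Diamond \Diamond r is true at s4.
Satisfying worlds: {s1, s6}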